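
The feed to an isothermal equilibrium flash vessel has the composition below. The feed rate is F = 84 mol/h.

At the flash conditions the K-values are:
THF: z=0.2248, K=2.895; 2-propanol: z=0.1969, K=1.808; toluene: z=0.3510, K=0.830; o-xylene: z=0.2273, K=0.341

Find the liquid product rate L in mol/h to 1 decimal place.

L = 34.9 mol/h

Rachford–Rice: g(V/F) = Σ zᵢ(Kᵢ−1)/(1+V/F(Kᵢ−1)) = 0.
Check two-phase: ΣzᵢKᵢ = 1.3756 > 1 and Σzᵢ/Kᵢ = 1.2760 > 1, so g(0) = 0.3756 > 0 and g(1) = -0.2760 < 0.
Newton–Raphson from V/F = 0.58:
  V/F = 0.5800: g = 0.00261, g' = -0.5139 → V/F = 0.5851
Converged at V/F = 0.5851.
Then V = V/F·F = 0.5851·84 = 49.1 mol/h and L = F − V = 34.9 mol/h.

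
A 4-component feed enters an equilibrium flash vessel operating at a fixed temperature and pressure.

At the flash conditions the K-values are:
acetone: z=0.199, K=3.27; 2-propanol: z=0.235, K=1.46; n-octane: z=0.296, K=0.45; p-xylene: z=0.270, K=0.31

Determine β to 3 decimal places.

β = 0.213

Material balance + equilibrium reduce to Σ zᵢ(Kᵢ−1)/(1+β(Kᵢ−1)) = 0.
Feasibility: ΣzᵢKᵢ = 1.211, Σzᵢ/Kᵢ = 1.751 — both > 1, two phases present.
Newton–Raphson from β = 0.46:
  β = 0.460: g = -0.1807, g' = -0.716 → β = 0.208
  β = 0.208: g = 0.0045, g' = -0.804 → β = 0.213
Converged at β = 0.213.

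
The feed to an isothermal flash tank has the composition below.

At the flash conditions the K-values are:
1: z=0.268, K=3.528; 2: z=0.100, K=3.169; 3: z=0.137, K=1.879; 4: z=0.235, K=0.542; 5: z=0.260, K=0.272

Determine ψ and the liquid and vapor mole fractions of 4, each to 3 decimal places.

Newton–Raphson from ψ = 0.34:
  ψ = 0.340: g = 0.2029, g' = -1.026 → ψ = 0.538
  ψ = 0.538: g = 0.0153, g' = -0.916 → ψ = 0.554
Converged at ψ = 0.554.
Compositions from xᵢ = zᵢ/(1+ψ(Kᵢ−1)), yᵢ = Kᵢxᵢ:
  1: x = 0.112, y = 0.394
  2: x = 0.045, y = 0.144
  3: x = 0.092, y = 0.173
  4: x = 0.315, y = 0.171
  5: x = 0.436, y = 0.119

ψ = 0.554, x_4 = 0.315, y_4 = 0.171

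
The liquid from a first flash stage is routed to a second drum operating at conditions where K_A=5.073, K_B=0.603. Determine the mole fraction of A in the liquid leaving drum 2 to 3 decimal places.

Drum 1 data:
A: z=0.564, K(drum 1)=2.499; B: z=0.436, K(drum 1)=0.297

Drum 1:
Let ψ₁ = V/F and solve Σ zᵢ(Kᵢ−1)/(1+ψ₁(Kᵢ−1)) = 0.
g(0) = ΣzᵢKᵢ − 1 = 0.539 and g(1) = 1 − Σzᵢ/Kᵢ = -0.694, so a root lies in (0, 1).
Newton–Raphson from ψ₁ = 0.47:
  ψ₁ = 0.470: g = 0.0382, g' = -0.917 → ψ₁ = 0.512
  ψ₁ = 0.512: g = -0.0003, g' = -0.931 → ψ₁ = 0.511
Converged at ψ₁ = 0.511.
Drum-1 compositions:
  A: x = 0.319, y = 0.798
  B: x = 0.681, y = 0.202
Drum-2 feed = drum-1 liquid: z₂ = (0.3193, 0.6807).
Drum 2:
Let ψ₂ = V/F and solve Σ zᵢ(Kᵢ−1)/(1+ψ₂(Kᵢ−1)) = 0.
Check two-phase: ΣzᵢKᵢ = 2.030 > 1 and Σzᵢ/Kᵢ = 1.192 > 1, so g(0) = 1.030 > 0 and g(1) = -0.192 < 0.
Binary case is linear: z₁(K₁−1)(1+ψ₂(K₂−1)) + z₂(K₂−1)(1+ψ₂(K₁−1)) = 0
⇒ ψ₂ = [z₁(K₁−1)+z₂(K₂−1)] / [−(K₁−1)(K₂−1)] = 1.0301/1.6170 = 0.637
  A: x = 0.089, y = 0.451
  B: x = 0.911, y = 0.549

x_A (drum 2) = 0.089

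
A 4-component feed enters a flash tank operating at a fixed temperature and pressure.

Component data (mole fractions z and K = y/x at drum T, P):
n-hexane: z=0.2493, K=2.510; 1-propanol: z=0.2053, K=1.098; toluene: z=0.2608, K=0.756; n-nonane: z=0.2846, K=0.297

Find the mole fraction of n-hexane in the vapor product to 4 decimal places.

Material balance + equilibrium reduce to Σ zᵢ(Kᵢ−1)/(1+V/F(Kᵢ−1)) = 0.
Feasibility: ΣzᵢKᵢ = 1.1329, Σzᵢ/Kᵢ = 1.5895 — both > 1, two phases present.
Newton–Raphson from V/F = 0.65:
  V/F = 0.6500: g = -0.23516, g' = -0.6454 → V/F = 0.2856
  V/F = 0.2856: g = -0.03616, g' = -0.5175 → V/F = 0.2157
  V/F = 0.2157: g = 0.00063, g' = -0.5380 → V/F = 0.2169
Converged at V/F = 0.2169.
Compositions from xᵢ = zᵢ/(1+V/F(Kᵢ−1)), yᵢ = Kᵢxᵢ:
  n-hexane: x = 0.1878, y = 0.4714
  1-propanol: x = 0.2010, y = 0.2207
  toluene: x = 0.2754, y = 0.2082
  n-nonane: x = 0.3358, y = 0.0997

y_n-hexane = 0.4714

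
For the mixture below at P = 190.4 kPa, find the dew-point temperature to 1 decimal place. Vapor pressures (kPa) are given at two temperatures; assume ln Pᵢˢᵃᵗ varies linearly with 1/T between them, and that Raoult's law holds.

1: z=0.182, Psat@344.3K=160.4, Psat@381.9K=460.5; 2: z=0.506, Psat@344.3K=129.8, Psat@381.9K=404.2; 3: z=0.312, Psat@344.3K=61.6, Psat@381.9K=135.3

T = 369.5 K

Dew-point temperature: Σzᵢ·P/Pᵢˢᵃᵗ(T) = 1. Interpolate ln Pᵢˢᵃᵗ = aᵢ + bᵢ/T.
  T = 344.3 K: ΣzᵢP/Pᵢˢᵃᵗ = 1.9226
  T = 381.9 K: ΣzᵢP/Pᵢˢᵃᵗ = 0.7527
  T = 363.1 K: ΣzᵢP/Pᵢˢᵃᵗ = 1.1701
  T = 372.5 K: ΣzᵢP/Pᵢˢᵃᵗ = 0.9325
  T = 367.8 K: ΣzᵢP/Pᵢˢᵃᵗ = 1.0428
  T = 370.1 K: ΣzᵢP/Pᵢˢᵃᵗ = 0.9869
  T = 369.0 K: ΣzᵢP/Pᵢˢᵃᵗ = 1.0132
  T = 369.6 K: ΣzᵢP/Pᵢˢᵃᵗ = 0.9987
Interpolating between 369.0 K and 369.6 K gives T ≈ 369.5 K.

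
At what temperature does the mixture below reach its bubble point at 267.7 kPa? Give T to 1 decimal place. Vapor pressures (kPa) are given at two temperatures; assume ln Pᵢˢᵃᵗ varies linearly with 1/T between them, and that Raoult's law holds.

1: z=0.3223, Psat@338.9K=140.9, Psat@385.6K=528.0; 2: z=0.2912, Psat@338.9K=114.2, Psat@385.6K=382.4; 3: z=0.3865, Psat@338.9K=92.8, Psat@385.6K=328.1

Bubble-point temperature: ΣzᵢPᵢˢᵃᵗ(T) = P. Interpolate ln Pᵢˢᵃᵗ = aᵢ + bᵢ/T.
  T = 338.9 K: ΣzᵢPᵢˢᵃᵗ = 114.53 kPa
  T = 385.6 K: ΣzᵢPᵢˢᵃᵗ = 408.34 kPa
  T = 362.2 K: ΣzᵢPᵢˢᵃᵗ = 224.94 kPa
  T = 373.9 K: ΣzᵢPᵢˢᵃᵗ = 305.89 kPa
  T = 368.0 K: ΣzᵢPᵢˢᵃᵗ = 262.61 kPa
  T = 370.9 K: ΣzᵢPᵢˢᵃᵗ = 283.23 kPa
Interpolating between 368.0 K and 370.9 K gives T ≈ 368.7 K.

T = 368.7 K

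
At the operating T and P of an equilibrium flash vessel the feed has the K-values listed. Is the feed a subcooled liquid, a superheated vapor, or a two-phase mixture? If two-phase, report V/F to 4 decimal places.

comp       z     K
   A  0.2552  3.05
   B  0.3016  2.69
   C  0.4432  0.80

superheated vapor

ΣzᵢKᵢ = 1.9442; Σzᵢ/Kᵢ = 0.7498.
Since Σzᵢ/Kᵢ < 1 the mixture is above its dew point — single vapor phase.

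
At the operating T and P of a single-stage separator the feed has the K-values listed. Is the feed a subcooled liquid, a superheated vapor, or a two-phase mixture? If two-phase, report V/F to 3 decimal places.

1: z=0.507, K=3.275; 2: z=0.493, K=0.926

ΣzᵢKᵢ = 2.117; Σzᵢ/Kᵢ = 0.687.
Since Σzᵢ/Kᵢ < 1 the mixture is above its dew point — single vapor phase.

superheated vapor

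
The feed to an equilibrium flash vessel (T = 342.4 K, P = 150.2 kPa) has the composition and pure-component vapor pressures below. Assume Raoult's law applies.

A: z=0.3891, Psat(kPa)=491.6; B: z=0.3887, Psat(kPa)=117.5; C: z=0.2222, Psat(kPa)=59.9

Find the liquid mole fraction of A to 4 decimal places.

x_A = 0.1477

Raoult's law: Kᵢ = Pᵢˢᵃᵗ/P = Pᵢˢᵃᵗ/150.2.
  K_A = 491.6/150.2 = 3.272969, K_B = 117.5/150.2 = 0.782290, K_C = 59.9/150.2 = 0.398802
Rachford–Rice: g(V/F) = Σ zᵢ(Kᵢ−1)/(1+V/F(Kᵢ−1)) = 0.
Check two-phase: ΣzᵢKᵢ = 1.6662 > 1 and Σzᵢ/Kᵢ = 1.1729 > 1, so g(0) = 0.6662 > 0 and g(1) = -0.1729 < 0.
Newton iteration, V/F⁰ = 0.5:
  V/F = 0.5000: g = 0.12800, g' = -0.6278 → V/F = 0.7039
  V/F = 0.7039: g = 0.00864, g' = -0.5645 → V/F = 0.7192
Converged at V/F = 0.7192.
Compositions from xᵢ = zᵢ/(1+V/F(Kᵢ−1)), yᵢ = Kᵢxᵢ:
  A: x = 0.1477, y = 0.4834
  B: x = 0.4609, y = 0.3605
  C: x = 0.3915, y = 0.1561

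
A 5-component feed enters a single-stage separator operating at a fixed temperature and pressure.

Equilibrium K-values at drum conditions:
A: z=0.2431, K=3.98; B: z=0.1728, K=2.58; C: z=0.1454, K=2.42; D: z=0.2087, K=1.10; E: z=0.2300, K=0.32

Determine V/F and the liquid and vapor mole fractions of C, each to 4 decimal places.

Rachford–Rice: g(V/F) = Σ zᵢ(Kᵢ−1)/(1+V/F(Kᵢ−1)) = 0.
g(0) = ΣzᵢKᵢ − 1 = 1.0684 and g(1) = 1 − Σzᵢ/Kᵢ = -0.0966, so a root lies in (0, 1).
Newton iteration, V/F⁰ = 0.5:
  V/F = 0.5000: g = 0.34711, g' = -0.8291 → V/F = 0.9186
  V/F = 0.9186: g = -0.00280, g' = -1.0383 → V/F = 0.9159
Converged at V/F = 0.9159.
Compositions from xᵢ = zᵢ/(1+V/F(Kᵢ−1)), yᵢ = Kᵢxᵢ:
  A: x = 0.0652, y = 0.2594
  B: x = 0.0706, y = 0.1822
  C: x = 0.0632, y = 0.1529
  D: x = 0.1912, y = 0.2103
  E: x = 0.6098, y = 0.1951

V/F = 0.9159, x_C = 0.0632, y_C = 0.1529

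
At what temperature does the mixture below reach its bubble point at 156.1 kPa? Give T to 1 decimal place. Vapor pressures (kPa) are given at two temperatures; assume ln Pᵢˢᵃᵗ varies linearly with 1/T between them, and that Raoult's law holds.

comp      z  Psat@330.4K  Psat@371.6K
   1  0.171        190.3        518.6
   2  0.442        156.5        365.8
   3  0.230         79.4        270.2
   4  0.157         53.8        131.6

Bubble-point temperature: ΣzᵢPᵢˢᵃᵗ(T) = P. Interpolate ln Pᵢˢᵃᵗ = aᵢ + bᵢ/T.
  T = 330.4 K: ΣzᵢPᵢˢᵃᵗ = 128.42 kPa
  T = 371.6 K: ΣzᵢPᵢˢᵃᵗ = 333.17 kPa
  T = 351.0 K: ΣzᵢPᵢˢᵃᵗ = 212.23 kPa
  T = 340.7 K: ΣzᵢPᵢˢᵃᵗ = 166.25 kPa
  T = 335.5 K: ΣzᵢPᵢˢᵃᵗ = 146.20 kPa
  T = 338.1 K: ΣzᵢPᵢˢᵃᵗ = 155.97 kPa
Interpolating between 338.1 K and 340.7 K gives T ≈ 338.1 K.

T = 338.1 K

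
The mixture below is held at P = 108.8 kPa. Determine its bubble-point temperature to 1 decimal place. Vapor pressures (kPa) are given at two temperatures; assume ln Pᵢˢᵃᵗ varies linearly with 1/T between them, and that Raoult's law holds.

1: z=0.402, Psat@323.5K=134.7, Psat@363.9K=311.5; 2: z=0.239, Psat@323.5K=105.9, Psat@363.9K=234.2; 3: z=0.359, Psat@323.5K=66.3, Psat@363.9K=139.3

Bubble-point temperature: ΣzᵢPᵢˢᵃᵗ(T) = P. Interpolate ln Pᵢˢᵃᵗ = aᵢ + bᵢ/T.
  T = 323.5 K: ΣzᵢPᵢˢᵃᵗ = 103.26 kPa
  T = 363.9 K: ΣzᵢPᵢˢᵃᵗ = 231.21 kPa
  T = 343.7 K: ΣzᵢPᵢˢᵃᵗ = 158.19 kPa
  T = 333.6 K: ΣzᵢPᵢˢᵃᵗ = 128.63 kPa
  T = 328.6 K: ΣzᵢPᵢˢᵃᵗ = 115.57 kPa
  T = 326.1 K: ΣzᵢPᵢˢᵃᵗ = 109.41 kPa
Interpolating between 323.5 K and 326.1 K gives T ≈ 325.8 K.

T = 325.8 K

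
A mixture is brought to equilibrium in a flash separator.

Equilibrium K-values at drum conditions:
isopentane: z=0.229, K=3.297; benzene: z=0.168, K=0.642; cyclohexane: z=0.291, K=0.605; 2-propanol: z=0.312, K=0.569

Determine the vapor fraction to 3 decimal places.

ψ = 0.234

Let ψ = V/F and solve Σ zᵢ(Kᵢ−1)/(1+ψ(Kᵢ−1)) = 0.
g(0) = ΣzᵢKᵢ − 1 = 0.216 and g(1) = 1 − Σzᵢ/Kᵢ = -0.360, so a root lies in (0, 1).
Newton iteration, ψ⁰ = 0.5:
  ψ = 0.500: g = -0.1431, g' = -0.458 → ψ = 0.188
  ψ = 0.188: g = 0.0325, g' = -0.736 → ψ = 0.232
  ψ = 0.232: g = 0.0016, g' = -0.666 → ψ = 0.234
Converged at ψ = 0.234.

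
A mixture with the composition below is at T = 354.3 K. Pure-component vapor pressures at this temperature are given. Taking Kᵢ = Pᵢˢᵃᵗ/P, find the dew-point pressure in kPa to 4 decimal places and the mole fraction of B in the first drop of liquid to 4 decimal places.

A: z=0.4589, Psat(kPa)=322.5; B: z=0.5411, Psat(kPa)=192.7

At the dew point ψ → 1, so Σzᵢ/Kᵢ = 1 with Kᵢ = Pᵢˢᵃᵗ/P ⇒ 1/P = Σzᵢ/Pᵢˢᵃᵗ.
1/P = 0.4589/322.5 + 0.5411/192.7 = 0.0042309 ⇒ P = 236.3542 kPa
xᵢ = zᵢP/Pᵢˢᵃᵗ ⇒ x_B = 0.5411·236.3542/192.7 = 0.6637

Pdew = 236.3542 kPa, x_B = 0.6637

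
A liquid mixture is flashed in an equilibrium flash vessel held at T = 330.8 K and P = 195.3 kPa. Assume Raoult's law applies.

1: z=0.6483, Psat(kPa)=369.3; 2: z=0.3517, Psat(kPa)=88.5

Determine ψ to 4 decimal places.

Raoult's law: Kᵢ = Pᵢˢᵃᵗ/P = Pᵢˢᵃᵗ/195.3.
  K_1 = 369.3/195.3 = 1.890937, K_2 = 88.5/195.3 = 0.453149
Let ψ = V/F and solve Σ zᵢ(Kᵢ−1)/(1+ψ(Kᵢ−1)) = 0.
Feasibility: ΣzᵢKᵢ = 1.3853, Σzᵢ/Kᵢ = 1.1190 — both > 1, two phases present.
Binary case is linear: z₁(K₁−1)(1+ψ(K₂−1)) + z₂(K₂−1)(1+ψ(K₁−1)) = 0
⇒ ψ = [z₁(K₁−1)+z₂(K₂−1)] / [−(K₁−1)(K₂−1)] = 0.38527/0.48721 = 0.7908

ψ = 0.7908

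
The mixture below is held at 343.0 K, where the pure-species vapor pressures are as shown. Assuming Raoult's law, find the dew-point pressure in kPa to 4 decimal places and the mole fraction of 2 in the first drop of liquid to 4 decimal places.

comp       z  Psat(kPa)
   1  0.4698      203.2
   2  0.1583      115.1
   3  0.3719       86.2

At the dew point ψ → 1, so Σzᵢ/Kᵢ = 1 with Kᵢ = Pᵢˢᵃᵗ/P ⇒ 1/P = Σzᵢ/Pᵢˢᵃᵗ.
1/P = 0.4698/203.2 + 0.1583/115.1 + 0.3719/86.2 = 0.0080017 ⇒ P = 124.9731 kPa
xᵢ = zᵢP/Pᵢˢᵃᵗ ⇒ x_2 = 0.1583·124.9731/115.1 = 0.1719

Pdew = 124.9731 kPa, x_2 = 0.1719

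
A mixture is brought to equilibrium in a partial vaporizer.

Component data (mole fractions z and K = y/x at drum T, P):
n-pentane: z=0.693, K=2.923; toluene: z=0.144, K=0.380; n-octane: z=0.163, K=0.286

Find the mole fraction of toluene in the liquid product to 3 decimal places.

Let β = V/F and solve Σ zᵢ(Kᵢ−1)/(1+β(Kᵢ−1)) = 0.
Feasibility: ΣzᵢKᵢ = 2.127, Σzᵢ/Kᵢ = 1.186 — both > 1, two phases present.
Iterate (Newton) starting at β = 0.33:
  β = 0.330: g = 0.5508, g' = -1.189 → β = 0.793
  β = 0.793: g = 0.0836, g' = -1.058 → β = 0.872
  β = 0.872: g = -0.0052, g' = -1.204 → β = 0.868
Converged at β = 0.868.
Compositions from xᵢ = zᵢ/(1+β(Kᵢ−1)), yᵢ = Kᵢxᵢ:
  n-pentane: x = 0.260, y = 0.759
  toluene: x = 0.312, y = 0.118
  n-octane: x = 0.429, y = 0.123

x_toluene = 0.312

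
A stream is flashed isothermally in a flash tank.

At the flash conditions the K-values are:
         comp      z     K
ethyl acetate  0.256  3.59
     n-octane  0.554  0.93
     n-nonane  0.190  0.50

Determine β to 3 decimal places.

β = 0.852

Rachford–Rice: g(β) = Σ zᵢ(Kᵢ−1)/(1+β(Kᵢ−1)) = 0.
g(0) = ΣzᵢKᵢ − 1 = 0.529 and g(1) = 1 − Σzᵢ/Kᵢ = -0.047, so a root lies in (0, 1).
Newton–Raphson from β = 0.5:
  β = 0.500: g = 0.1221, g' = -0.413 → β = 0.795
  β = 0.795: g = 0.0179, g' = -0.317 → β = 0.852
Converged at β = 0.852.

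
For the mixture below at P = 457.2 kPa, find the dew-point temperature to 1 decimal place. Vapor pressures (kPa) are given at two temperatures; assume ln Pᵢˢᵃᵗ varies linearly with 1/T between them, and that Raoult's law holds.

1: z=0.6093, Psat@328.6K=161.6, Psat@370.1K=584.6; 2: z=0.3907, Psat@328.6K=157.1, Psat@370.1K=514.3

Dew-point temperature: Σzᵢ·P/Pᵢˢᵃᵗ(T) = 1. Interpolate ln Pᵢˢᵃᵗ = aᵢ + bᵢ/T.
  T = 328.6 K: ΣzᵢP/Pᵢˢᵃᵗ = 2.8609
  T = 370.1 K: ΣzᵢP/Pᵢˢᵃᵗ = 0.8238
  T = 349.4 K: ΣzᵢP/Pᵢˢᵃᵗ = 1.4768
  T = 359.8 K: ΣzᵢP/Pᵢˢᵃᵗ = 1.0922
  T = 365.0 K: ΣzᵢP/Pᵢˢᵃᵗ = 0.9454
  T = 362.4 K: ΣzᵢP/Pᵢˢᵃᵗ = 1.0156
Interpolating between 362.4 K and 365.0 K gives T ≈ 363.0 K.

T = 363.0 K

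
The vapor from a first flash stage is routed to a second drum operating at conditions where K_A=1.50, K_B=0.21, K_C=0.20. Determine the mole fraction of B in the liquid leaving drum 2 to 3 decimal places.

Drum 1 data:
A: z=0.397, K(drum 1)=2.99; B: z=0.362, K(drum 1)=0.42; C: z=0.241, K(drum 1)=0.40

Drum 1:
Newton–Raphson from ψ₁ = 0.34:
  ψ₁ = 0.340: g = 0.0280, g' = -0.885 → ψ₁ = 0.372
Converged at ψ₁ = 0.372.
Drum-1 compositions:
  A: x = 0.228, y = 0.682
  B: x = 0.462, y = 0.194
  C: x = 0.310, y = 0.124
Drum-2 feed = drum-1 vapor: z₂ = (0.6820, 0.1939, 0.1241).
Drum 2:
Newton–Raphson from ψ₂ = 0.64:
  ψ₂ = 0.640: g = -0.2549, g' = -0.926 → ψ₂ = 0.365
  ψ₂ = 0.365: g = -0.0670, g' = -0.519 → ψ₂ = 0.236
  ψ₂ = 0.236: g = -0.0056, g' = -0.440 → ψ₂ = 0.223
Converged at ψ₂ = 0.223.
  A: x = 0.614, y = 0.920
  B: x = 0.235, y = 0.049
  C: x = 0.151, y = 0.030

x_B (drum 2) = 0.235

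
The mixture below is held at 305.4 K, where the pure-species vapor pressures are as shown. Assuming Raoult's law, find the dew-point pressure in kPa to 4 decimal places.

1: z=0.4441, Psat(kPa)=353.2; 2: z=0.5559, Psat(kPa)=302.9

At the dew point ψ → 1, so Σzᵢ/Kᵢ = 1 with Kᵢ = Pᵢˢᵃᵗ/P ⇒ 1/P = Σzᵢ/Pᵢˢᵃᵗ.
1/P = 0.4441/353.2 + 0.5559/302.9 = 0.0030926 ⇒ P = 323.3504 kPa

Pdew = 323.3504 kPa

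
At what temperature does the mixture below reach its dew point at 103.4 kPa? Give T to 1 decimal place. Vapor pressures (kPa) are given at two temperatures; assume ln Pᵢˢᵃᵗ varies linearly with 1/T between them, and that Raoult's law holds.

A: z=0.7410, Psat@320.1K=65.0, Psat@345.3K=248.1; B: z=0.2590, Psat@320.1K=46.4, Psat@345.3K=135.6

Dew-point temperature: Σzᵢ·P/Pᵢˢᵃᵗ(T) = 1. Interpolate ln Pᵢˢᵃᵗ = aᵢ + bᵢ/T.
  T = 320.1 K: ΣzᵢP/Pᵢˢᵃᵗ = 1.7559
  T = 345.3 K: ΣzᵢP/Pᵢˢᵃᵗ = 0.5063
  T = 332.7 K: ΣzᵢP/Pᵢˢᵃᵗ = 0.9191
  T = 326.4 K: ΣzᵢP/Pᵢˢᵃᵗ = 1.2618
  T = 329.5 K: ΣzᵢP/Pᵢˢᵃᵗ = 1.0778
  T = 331.1 K: ΣzᵢP/Pᵢˢᵃᵗ = 0.9949
Interpolating between 329.5 K and 331.1 K gives T ≈ 331.0 K.

T = 331.0 K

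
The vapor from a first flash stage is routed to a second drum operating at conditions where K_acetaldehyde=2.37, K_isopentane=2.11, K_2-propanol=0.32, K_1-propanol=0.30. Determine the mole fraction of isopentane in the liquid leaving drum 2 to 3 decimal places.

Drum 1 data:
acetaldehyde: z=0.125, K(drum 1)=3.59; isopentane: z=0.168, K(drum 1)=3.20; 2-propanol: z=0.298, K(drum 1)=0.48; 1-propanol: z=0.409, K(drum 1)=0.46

Drum 1:
Rachford–Rice: g(ψ₁) = Σ zᵢ(Kᵢ−1)/(1+ψ₁(Kᵢ−1)) = 0.
Check two-phase: ΣzᵢKᵢ = 1.318 > 1 and Σzᵢ/Kᵢ = 1.597 > 1, so g(0) = 0.318 > 0 and g(1) = -0.597 < 0.
Newton iteration, ψ₁⁰ = 0.58:
  ψ₁ = 0.580: g = -0.2517, g' = -0.709 → ψ₁ = 0.225
  ψ₁ = 0.225: g = 0.0249, g' = -0.956 → ψ₁ = 0.251
  ψ₁ = 0.251: g = 0.0006, g' = -0.912 → ψ₁ = 0.252
Converged at ψ₁ = 0.252.
Drum-1 compositions:
  acetaldehyde: x = 0.076, y = 0.272
  isopentane: x = 0.108, y = 0.346
  2-propanol: x = 0.343, y = 0.165
  1-propanol: x = 0.473, y = 0.218
Drum-2 feed = drum-1 vapor: z₂ = (0.2717, 0.3460, 0.1646, 0.2177).
Drum 2:
Iterate (Newton) starting at ψ₂ = 0.5:
  ψ₂ = 0.500: g = 0.0638, g' = -0.783 → ψ₂ = 0.582
  ψ₂ = 0.582: g = -0.0016, g' = -0.827 → ψ₂ = 0.580
Converged at ψ₂ = 0.580.
  acetaldehyde: x = 0.151, y = 0.359
  isopentane: x = 0.211, y = 0.444
  2-propanol: x = 0.272, y = 0.087
  1-propanol: x = 0.366, y = 0.110

x_isopentane (drum 2) = 0.211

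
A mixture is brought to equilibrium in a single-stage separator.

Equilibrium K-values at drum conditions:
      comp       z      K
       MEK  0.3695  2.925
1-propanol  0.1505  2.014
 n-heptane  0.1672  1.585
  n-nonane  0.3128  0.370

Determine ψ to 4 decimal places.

Rachford–Rice: g(ψ) = Σ zᵢ(Kᵢ−1)/(1+ψ(Kᵢ−1)) = 0.
Feasibility: ΣzᵢKᵢ = 1.7646, Σzᵢ/Kᵢ = 1.1519 — both > 1, two phases present.
Newton–Raphson from ψ = 0.5:
  ψ = 0.5000: g = 0.25170, g' = -0.7225 → ψ = 0.8484
  ψ = 0.8484: g = -0.00578, g' = -0.8406 → ψ = 0.8415
Converged at ψ = 0.8415.

ψ = 0.8415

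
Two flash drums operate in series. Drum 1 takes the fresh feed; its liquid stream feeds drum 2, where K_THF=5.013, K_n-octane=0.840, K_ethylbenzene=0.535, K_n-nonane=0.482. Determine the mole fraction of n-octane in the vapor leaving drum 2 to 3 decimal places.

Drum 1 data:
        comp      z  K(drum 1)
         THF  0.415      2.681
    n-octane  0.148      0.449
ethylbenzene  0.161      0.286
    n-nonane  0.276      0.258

Drum 1:
Let ψ₁ = V/F and solve Σ zᵢ(Kᵢ−1)/(1+ψ₁(Kᵢ−1)) = 0.
Check two-phase: ΣzᵢKᵢ = 1.296 > 1 and Σzᵢ/Kᵢ = 2.117 > 1, so g(0) = 0.296 > 0 and g(1) = -1.117 < 0.
Newton–Raphson from ψ₁ = 0.34:
  ψ₁ = 0.340: g = -0.0821, g' = -0.958 → ψ₁ = 0.254
  ψ₁ = 0.254: g = 0.0010, g' = -0.990 → ψ₁ = 0.255
Converged at ψ₁ = 0.255.
Drum-1 compositions:
  THF: x = 0.290, y = 0.779
  n-octane: x = 0.172, y = 0.077
  ethylbenzene: x = 0.197, y = 0.056
  n-nonane: x = 0.341, y = 0.088
Drum-2 feed = drum-1 liquid: z₂ = (0.2904, 0.1722, 0.1969, 0.3405).
Drum 2:
Material balance + equilibrium reduce to Σ zᵢ(Kᵢ−1)/(1+ψ₂(Kᵢ−1)) = 0.
Check two-phase: ΣzᵢKᵢ = 1.870 > 1 and Σzᵢ/Kᵢ = 1.337 > 1, so g(0) = 0.870 > 0 and g(1) = -0.337 < 0.
Newton iteration, ψ₂⁰ = 0.5:
  ψ₂ = 0.500: g = 0.0003, g' = -0.761 → ψ₂ = 0.500
Converged at ψ₂ = 0.500.
  THF: x = 0.097, y = 0.484
  n-octane: x = 0.187, y = 0.157
  ethylbenzene: x = 0.257, y = 0.137
  n-nonane: x = 0.460, y = 0.222

y_n-octane (drum 2) = 0.157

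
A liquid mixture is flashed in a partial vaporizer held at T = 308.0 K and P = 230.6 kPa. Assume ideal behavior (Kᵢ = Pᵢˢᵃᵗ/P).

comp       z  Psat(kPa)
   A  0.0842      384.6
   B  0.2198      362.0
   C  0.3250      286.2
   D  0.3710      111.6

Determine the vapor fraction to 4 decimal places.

Raoult's law: Kᵢ = Pᵢˢᵃᵗ/P = Pᵢˢᵃᵗ/230.6.
  K_A = 384.6/230.6 = 1.667823, K_B = 362.0/230.6 = 1.569818, K_C = 286.2/230.6 = 1.241110, K_D = 111.6/230.6 = 0.483955
Material balance + equilibrium reduce to Σ zᵢ(Kᵢ−1)/(1+ψ(Kᵢ−1)) = 0.
Feasibility: ΣzᵢKᵢ = 1.0684, Σzᵢ/Kᵢ = 1.2190 — both > 1, two phases present.
Newton iteration, ψ⁰ = 0.5:
  ψ = 0.5000: g = -0.04847, g' = -0.2588 → ψ = 0.3127
  ψ = 0.3127: g = -0.00261, g' = -0.2339 → ψ = 0.3016
  ψ = 0.3016: g = -0.00001, g' = -0.2330 → ψ = 0.3015
Converged at ψ = 0.3015.

ψ = 0.3015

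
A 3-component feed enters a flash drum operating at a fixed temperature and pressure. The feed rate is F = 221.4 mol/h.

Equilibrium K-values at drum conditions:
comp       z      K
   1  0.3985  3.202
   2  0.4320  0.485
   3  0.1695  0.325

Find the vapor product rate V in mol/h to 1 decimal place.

Material balance + equilibrium reduce to Σ zᵢ(Kᵢ−1)/(1+β(Kᵢ−1)) = 0.
Feasibility: ΣzᵢKᵢ = 1.5406, Σzᵢ/Kᵢ = 1.5367 — both > 1, two phases present.
Newton iteration, β⁰ = 0.51:
  β = 0.5100: g = -0.06288, g' = -0.8190 → β = 0.4332
  β = 0.4332: g = 0.00101, g' = -0.8502 → β = 0.4344
Converged at β = 0.4344.
Then V = β·F = 0.4344·221.4 = 96.2 mol/h and L = F − V = 125.2 mol/h.

V = 96.2 mol/h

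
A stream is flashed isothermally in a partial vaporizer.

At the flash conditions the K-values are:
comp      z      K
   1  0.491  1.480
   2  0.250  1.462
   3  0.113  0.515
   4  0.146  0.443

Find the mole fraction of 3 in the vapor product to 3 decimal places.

Let ψ = V/F and solve Σ zᵢ(Kᵢ−1)/(1+ψ(Kᵢ−1)) = 0.
Check two-phase: ΣzᵢKᵢ = 1.215 > 1 and Σzᵢ/Kᵢ = 1.052 > 1, so g(0) = 0.215 > 0 and g(1) = -0.052 < 0.
Iterate (Newton) starting at ψ = 0.5:
  ψ = 0.500: g = 0.0988, g' = -0.242 → ψ = 0.908
  ψ = 0.908: g = -0.0170, g' = -0.352 → ψ = 0.860
  ψ = 0.860: g = -0.0006, g' = -0.329 → ψ = 0.858
Converged at ψ = 0.858.
Compositions from xᵢ = zᵢ/(1+ψ(Kᵢ−1)), yᵢ = Kᵢxᵢ:
  1: x = 0.348, y = 0.515
  2: x = 0.179, y = 0.262
  3: x = 0.194, y = 0.100
  4: x = 0.280, y = 0.124

y_3 = 0.100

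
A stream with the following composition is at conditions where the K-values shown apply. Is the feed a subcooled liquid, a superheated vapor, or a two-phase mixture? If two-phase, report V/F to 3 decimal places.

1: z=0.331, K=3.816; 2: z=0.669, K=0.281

ΣzᵢKᵢ = 1.451; Σzᵢ/Kᵢ = 2.468.
Both exceed 1, so a two-phase solution exists.
Newton iteration, ψ⁰ = 0.38:
  ψ = 0.380: g = -0.2116, g' = -1.267 → ψ = 0.213
  ψ = 0.213: g = 0.0146, g' = -1.508 → ψ = 0.223
Converged at ψ = 0.223.

two-phase, V/F = 0.223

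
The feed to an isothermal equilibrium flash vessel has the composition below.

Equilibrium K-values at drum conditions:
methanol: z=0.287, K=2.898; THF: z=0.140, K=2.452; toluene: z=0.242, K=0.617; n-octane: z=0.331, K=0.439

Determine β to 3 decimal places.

Newton–Raphson from β = 0.5:
  β = 0.500: g = 0.0245, g' = -0.627 → β = 0.539
  β = 0.539: g = 0.0002, g' = -0.616 → β = 0.540
Converged at β = 0.540.

β = 0.540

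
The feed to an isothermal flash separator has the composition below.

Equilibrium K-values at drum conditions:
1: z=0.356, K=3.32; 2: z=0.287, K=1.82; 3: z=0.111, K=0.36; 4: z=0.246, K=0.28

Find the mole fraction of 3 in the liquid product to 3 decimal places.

Iterate (Newton) starting at ψ = 0.5:
  ψ = 0.500: g = 0.1681, g' = -0.917 → ψ = 0.683
  ψ = 0.683: g = -0.0045, g' = -1.004 → ψ = 0.679
Converged at ψ = 0.679.
Compositions from xᵢ = zᵢ/(1+ψ(Kᵢ−1)), yᵢ = Kᵢxᵢ:
  1: x = 0.138, y = 0.459
  2: x = 0.184, y = 0.336
  3: x = 0.196, y = 0.071
  4: x = 0.481, y = 0.135

x_3 = 0.196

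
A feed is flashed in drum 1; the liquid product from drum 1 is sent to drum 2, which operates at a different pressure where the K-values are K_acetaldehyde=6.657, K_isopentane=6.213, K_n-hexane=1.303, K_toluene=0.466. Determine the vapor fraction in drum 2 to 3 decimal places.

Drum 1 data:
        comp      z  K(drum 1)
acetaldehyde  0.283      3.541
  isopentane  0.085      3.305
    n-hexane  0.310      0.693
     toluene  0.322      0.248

Drum 1:
Material balance + equilibrium reduce to Σ zᵢ(Kᵢ−1)/(1+ψ₁(Kᵢ−1)) = 0.
Feasibility: ΣzᵢKᵢ = 1.578, Σzᵢ/Kᵢ = 1.851 — both > 1, two phases present.
Newton iteration, ψ₁⁰ = 0.5:
  ψ₁ = 0.500: g = -0.0927, g' = -0.960 → ψ₁ = 0.403
  ψ₁ = 0.403: g = 0.0004, g' = -0.980 → ψ₁ = 0.404
Converged at ψ₁ = 0.404.
Drum-1 compositions:
  acetaldehyde: x = 0.140, y = 0.495
  isopentane: x = 0.044, y = 0.145
  n-hexane: x = 0.354, y = 0.245
  toluene: x = 0.462, y = 0.115
Drum-2 feed = drum-1 liquid: z₂ = (0.1397, 0.0440, 0.3539, 0.4624).
Drum 2:
Let ψ₂ = V/F and solve Σ zᵢ(Kᵢ−1)/(1+ψ₂(Kᵢ−1)) = 0.
Feasibility: ΣzᵢKᵢ = 1.880, Σzᵢ/Kᵢ = 1.292 — both > 1, two phases present.
Newton–Raphson from ψ₂ = 0.5:
  ψ₂ = 0.500: g = 0.0262, g' = -0.667 → ψ₂ = 0.539
  ψ₂ = 0.539: g = 0.0006, g' = -0.639 → ψ₂ = 0.540
Converged at ψ₂ = 0.540.
  acetaldehyde: x = 0.034, y = 0.229
  isopentane: x = 0.012, y = 0.072
  n-hexane: x = 0.304, y = 0.396
  toluene: x = 0.650, y = 0.303

V/F (drum 2) = 0.540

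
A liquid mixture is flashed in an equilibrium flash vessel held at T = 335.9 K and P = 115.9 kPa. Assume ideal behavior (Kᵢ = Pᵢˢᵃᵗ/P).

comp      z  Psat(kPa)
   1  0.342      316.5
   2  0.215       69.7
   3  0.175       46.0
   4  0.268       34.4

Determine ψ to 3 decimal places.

Raoult's law: Kᵢ = Pᵢˢᵃᵗ/P = Pᵢˢᵃᵗ/115.9.
  K_1 = 316.5/115.9 = 2.73080, K_2 = 69.7/115.9 = 0.60138, K_3 = 46.0/115.9 = 0.39689, K_4 = 34.4/115.9 = 0.29681
Newton–Raphson from ψ = 0.5:
  ψ = 0.500: g = -0.2315, g' = -0.793 → ψ = 0.208
Converged at ψ = 0.208.

ψ = 0.208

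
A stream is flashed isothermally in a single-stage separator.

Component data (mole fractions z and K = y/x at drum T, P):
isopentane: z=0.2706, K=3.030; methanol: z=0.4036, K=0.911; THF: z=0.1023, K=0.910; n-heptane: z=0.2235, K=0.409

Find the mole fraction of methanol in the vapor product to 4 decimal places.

y_methanol = 0.3880

Let β = V/F and solve Σ zᵢ(Kᵢ−1)/(1+β(Kᵢ−1)) = 0.
Check two-phase: ΣzᵢKᵢ = 1.3721 > 1 and Σzᵢ/Kᵢ = 1.1912 > 1, so g(0) = 0.3721 > 0 and g(1) = -0.1912 < 0.
Iterate (Newton) starting at β = 0.5:
  β = 0.5000: g = 0.03789, g' = -0.4363 → β = 0.5868
  β = 0.5868: g = 0.00084, g' = -0.4197 → β = 0.5888
Converged at β = 0.5888.
Compositions from xᵢ = zᵢ/(1+β(Kᵢ−1)), yᵢ = Kᵢxᵢ:
  isopentane: x = 0.1233, y = 0.3735
  methanol: x = 0.4259, y = 0.3880
  THF: x = 0.1080, y = 0.0983
  n-heptane: x = 0.3428, y = 0.1402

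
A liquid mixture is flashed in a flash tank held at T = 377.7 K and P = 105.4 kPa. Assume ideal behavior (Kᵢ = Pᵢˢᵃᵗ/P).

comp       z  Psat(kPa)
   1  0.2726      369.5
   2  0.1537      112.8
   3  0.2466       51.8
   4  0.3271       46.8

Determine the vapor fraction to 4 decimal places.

ψ = 0.3447

Raoult's law: Kᵢ = Pᵢˢᵃᵗ/P = Pᵢˢᵃᵗ/105.4.
  K_1 = 369.5/105.4 = 3.505693, K_2 = 112.8/105.4 = 1.070209, K_3 = 51.8/105.4 = 0.491461, K_4 = 46.8/105.4 = 0.444023
Newton–Raphson from ψ = 0.61:
  ψ = 0.6100: g = -0.17650, g' = -0.6340 → ψ = 0.3316
  ψ = 0.3316: g = 0.00982, g' = -0.7556 → ψ = 0.3446
  ψ = 0.3446: g = 0.00009, g' = -0.7421 → ψ = 0.3447
Converged at ψ = 0.3447.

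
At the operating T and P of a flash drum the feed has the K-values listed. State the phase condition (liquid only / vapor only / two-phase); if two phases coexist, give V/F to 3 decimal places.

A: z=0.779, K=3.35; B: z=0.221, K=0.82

ΣzᵢKᵢ = 2.791; Σzᵢ/Kᵢ = 0.502.
Since Σzᵢ/Kᵢ < 1 the mixture is above its dew point — single vapor phase.

vapor only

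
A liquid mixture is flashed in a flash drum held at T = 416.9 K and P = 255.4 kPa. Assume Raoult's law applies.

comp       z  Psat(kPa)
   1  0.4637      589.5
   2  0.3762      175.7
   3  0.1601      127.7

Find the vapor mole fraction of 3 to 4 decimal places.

y_3 = 0.1354

Raoult's law: Kᵢ = Pᵢˢᵃᵗ/P = Pᵢˢᵃᵗ/255.4.
  K_1 = 589.5/255.4 = 2.308144, K_2 = 175.7/255.4 = 0.687940, K_3 = 127.7/255.4 = 0.500000
Iterate (Newton) starting at ψ = 0.5:
  ψ = 0.5000: g = 0.12089, g' = -0.4126 → ψ = 0.7930
  ψ = 0.7930: g = 0.00909, g' = -0.3658 → ψ = 0.8178
Converged at ψ = 0.8178.
Compositions from xᵢ = zᵢ/(1+ψ(Kᵢ−1)), yᵢ = Kᵢxᵢ:
  1: x = 0.2240, y = 0.5171
  2: x = 0.5051, y = 0.3475
  3: x = 0.2709, y = 0.1354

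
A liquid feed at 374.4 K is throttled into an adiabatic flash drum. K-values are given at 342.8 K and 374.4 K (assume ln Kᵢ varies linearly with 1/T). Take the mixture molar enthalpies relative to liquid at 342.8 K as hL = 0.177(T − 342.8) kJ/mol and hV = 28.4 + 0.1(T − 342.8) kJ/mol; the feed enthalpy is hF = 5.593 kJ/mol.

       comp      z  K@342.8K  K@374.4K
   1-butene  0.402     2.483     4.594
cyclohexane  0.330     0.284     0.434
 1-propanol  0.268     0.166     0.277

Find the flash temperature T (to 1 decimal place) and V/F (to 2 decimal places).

Adiabatic flash: solve Rachford–Rice at each trial T, then check hF = ψ·hV(T) + (1−ψ)·hL(T).
  T = 342.8 K: K = (2.483, 0.284, 0.166), RR gives ψ = 0.119, H_out = 3.388 kJ/mol
  T = 374.4 K: K = (4.594, 0.434, 0.277), RR gives ψ = 0.461, H_out = 17.573 kJ/mol
  T = 358.6 K: K = (3.424, 0.354, 0.217), RR gives ψ = 0.320, H_out = 11.498 kJ/mol
  T = 350.7 K: K = (2.926, 0.318, 0.190), RR gives ψ = 0.233, H_out = 7.861 kJ/mol
  T = 346.8 K: K = (2.701, 0.301, 0.178), RR gives ψ = 0.181, H_out = 5.790 kJ/mol
  T = 344.8 K: K = (2.590, 0.292, 0.172), RR gives ψ = 0.151, H_out = 4.630 kJ/mol
Linear interpolation between T = 344.8 (H_out = 4.630) and T = 346.8 (H_out = 5.790) on hF = 5.593 gives T ≈ 346.5 K, at which ψ = 0.18.

T = 346.5 K, V/F = 0.18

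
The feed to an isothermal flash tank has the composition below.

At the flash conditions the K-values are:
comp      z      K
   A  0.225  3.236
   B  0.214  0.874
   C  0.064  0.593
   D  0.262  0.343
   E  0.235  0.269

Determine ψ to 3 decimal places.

Let ψ = V/F and solve Σ zᵢ(Kᵢ−1)/(1+ψ(Kᵢ−1)) = 0.
g(0) = ΣzᵢKᵢ − 1 = 0.106 and g(1) = 1 − Σzᵢ/Kᵢ = -1.060, so a root lies in (0, 1).
Iterate (Newton) starting at ψ = 0.5:
  ψ = 0.500: g = -0.3510, g' = -0.834 → ψ = 0.079
  ψ = 0.079: g = 0.0094, g' = -1.094 → ψ = 0.088
Converged at ψ = 0.088.

ψ = 0.088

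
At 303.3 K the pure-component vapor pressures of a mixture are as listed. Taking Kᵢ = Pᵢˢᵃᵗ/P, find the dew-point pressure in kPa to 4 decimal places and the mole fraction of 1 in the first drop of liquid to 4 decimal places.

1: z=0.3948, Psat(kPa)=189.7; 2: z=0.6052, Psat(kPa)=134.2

Pdew = 151.7251 kPa, x_1 = 0.3158

At the dew point ψ → 1, so Σzᵢ/Kᵢ = 1 with Kᵢ = Pᵢˢᵃᵗ/P ⇒ 1/P = Σzᵢ/Pᵢˢᵃᵗ.
1/P = 0.3948/189.7 + 0.6052/134.2 = 0.0065909 ⇒ P = 151.7251 kPa
xᵢ = zᵢP/Pᵢˢᵃᵗ ⇒ x_1 = 0.3948·151.7251/189.7 = 0.3158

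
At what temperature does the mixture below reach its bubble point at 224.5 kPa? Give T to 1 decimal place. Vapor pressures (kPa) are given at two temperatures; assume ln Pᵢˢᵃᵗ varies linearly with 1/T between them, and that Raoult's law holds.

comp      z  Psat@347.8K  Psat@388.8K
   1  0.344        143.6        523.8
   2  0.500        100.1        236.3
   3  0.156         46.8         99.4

Bubble-point temperature: ΣzᵢPᵢˢᵃᵗ(T) = P. Interpolate ln Pᵢˢᵃᵗ = aᵢ + bᵢ/T.
  T = 347.8 K: ΣzᵢPᵢˢᵃᵗ = 106.75 kPa
  T = 388.8 K: ΣzᵢPᵢˢᵃᵗ = 313.84 kPa
  T = 368.3 K: ΣzᵢPᵢˢᵃᵗ = 187.43 kPa
  T = 378.6 K: ΣzᵢPᵢˢᵃᵗ = 244.20 kPa
  T = 373.5 K: ΣzᵢPᵢˢᵃᵗ = 214.53 kPa
  T = 376.1 K: ΣzᵢPᵢˢᵃᵗ = 229.25 kPa
Interpolating between 373.5 K and 376.1 K gives T ≈ 375.3 K.

T = 375.3 K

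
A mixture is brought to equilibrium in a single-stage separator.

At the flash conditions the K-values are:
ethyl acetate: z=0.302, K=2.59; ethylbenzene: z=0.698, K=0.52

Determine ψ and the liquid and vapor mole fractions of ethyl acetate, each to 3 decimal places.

Material balance + equilibrium reduce to Σ zᵢ(Kᵢ−1)/(1+ψ(Kᵢ−1)) = 0.
g(0) = ΣzᵢKᵢ − 1 = 0.145 and g(1) = 1 − Σzᵢ/Kᵢ = -0.459, so a root lies in (0, 1).
Newton–Raphson from ψ = 0.49:
  ψ = 0.490: g = -0.1682, g' = -0.516 → ψ = 0.164
  ψ = 0.164: g = 0.0171, g' = -0.670 → ψ = 0.190
Converged at ψ = 0.190.
Compositions from xᵢ = zᵢ/(1+ψ(Kᵢ−1)), yᵢ = Kᵢxᵢ:
  ethyl acetate: x = 0.232, y = 0.601
  ethylbenzene: x = 0.768, y = 0.399

ψ = 0.190, x_ethyl acetate = 0.232, y_ethyl acetate = 0.601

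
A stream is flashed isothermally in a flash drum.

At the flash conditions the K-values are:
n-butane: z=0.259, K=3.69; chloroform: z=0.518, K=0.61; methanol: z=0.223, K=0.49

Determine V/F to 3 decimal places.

Material balance + equilibrium reduce to Σ zᵢ(Kᵢ−1)/(1+V/F(Kᵢ−1)) = 0.
Feasibility: ΣzᵢKᵢ = 1.381, Σzᵢ/Kᵢ = 1.374 — both > 1, two phases present.
Newton–Raphson from V/F = 0.65:
  V/F = 0.650: g = -0.1873, g' = -0.519 → V/F = 0.289
  V/F = 0.289: g = 0.0306, g' = -0.773 → V/F = 0.329
  V/F = 0.329: g = 0.0012, g' = -0.715 → V/F = 0.331
Converged at V/F = 0.331.

V/F = 0.331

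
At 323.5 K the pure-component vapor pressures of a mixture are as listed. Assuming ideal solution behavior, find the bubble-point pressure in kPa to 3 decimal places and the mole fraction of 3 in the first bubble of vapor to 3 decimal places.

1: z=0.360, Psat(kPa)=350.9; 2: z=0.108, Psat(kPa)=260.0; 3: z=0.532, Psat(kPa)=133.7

Pbub = 225.532 kPa, y_3 = 0.315

At the bubble point ψ → 0, so ΣzᵢKᵢ = 1 with Kᵢ = Pᵢˢᵃᵗ/P ⇒ P = ΣzᵢPᵢˢᵃᵗ.
P = 0.360·350.9 + 0.108·260.0 + 0.532·133.7 = 225.532 kPa
yᵢ = zᵢPᵢˢᵃᵗ/P ⇒ y_3 = 0.532·133.7/225.532 = 0.315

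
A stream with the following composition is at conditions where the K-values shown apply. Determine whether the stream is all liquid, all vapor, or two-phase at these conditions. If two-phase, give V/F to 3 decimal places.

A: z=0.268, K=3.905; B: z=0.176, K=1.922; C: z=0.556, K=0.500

two-phase, V/F = 0.586

ΣzᵢKᵢ = 1.663; Σzᵢ/Kᵢ = 1.272.
Both exceed 1, so a two-phase solution exists.
Material balance + equilibrium reduce to Σ zᵢ(Kᵢ−1)/(1+ψ(Kᵢ−1)) = 0.
Newton–Raphson from ψ = 0.54:
  ψ = 0.540: g = 0.0306, g' = -0.670 → ψ = 0.586
Converged at ψ = 0.586.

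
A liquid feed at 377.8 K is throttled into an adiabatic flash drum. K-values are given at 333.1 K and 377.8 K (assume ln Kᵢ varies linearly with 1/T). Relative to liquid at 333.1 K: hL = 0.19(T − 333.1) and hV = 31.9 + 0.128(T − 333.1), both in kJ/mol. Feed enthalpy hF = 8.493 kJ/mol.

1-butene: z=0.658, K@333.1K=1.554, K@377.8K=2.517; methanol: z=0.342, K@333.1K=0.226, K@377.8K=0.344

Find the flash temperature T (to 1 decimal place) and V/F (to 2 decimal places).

Adiabatic flash: solve Rachford–Rice at each trial T, then check hF = ψ·hV(T) + (1−ψ)·hL(T).
  T = 333.1 K: K = (1.554, 0.226), RR gives ψ = 0.233, H_out = 7.426 kJ/mol
  T = 377.8 K: K = (2.517, 0.344), RR gives ψ = 0.778, H_out = 31.144 kJ/mol
  T = 355.5 K: K = (2.009, 0.283), RR gives ψ = 0.578, H_out = 21.902 kJ/mol
  T = 344.3 K: K = (1.774, 0.254), RR gives ψ = 0.440, H_out = 15.858 kJ/mol
  T = 338.7 K: K = (1.662, 0.240), RR gives ψ = 0.349, H_out = 12.077 kJ/mol
  T = 335.9 K: K = (1.608, 0.233), RR gives ψ = 0.295, H_out = 9.887 kJ/mol
  T = 334.5 K: K = (1.581, 0.229), RR gives ψ = 0.265, H_out = 8.695 kJ/mol
Linear interpolation between T = 333.1 (H_out = 7.426) and T = 334.5 (H_out = 8.695) on hF = 8.493 gives T ≈ 334.3 K, at which ψ = 0.26.

T = 334.3 K, V/F = 0.26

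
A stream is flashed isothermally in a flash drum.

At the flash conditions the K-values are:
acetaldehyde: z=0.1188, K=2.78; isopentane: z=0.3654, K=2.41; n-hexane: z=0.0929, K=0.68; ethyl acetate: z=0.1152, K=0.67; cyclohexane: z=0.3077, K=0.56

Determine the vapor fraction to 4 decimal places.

Rachford–Rice: g(ψ) = Σ zᵢ(Kᵢ−1)/(1+ψ(Kᵢ−1)) = 0.
Feasibility: ΣzᵢKᵢ = 1.5235, Σzᵢ/Kᵢ = 1.0524 — both > 1, two phases present.
Newton iteration, ψ⁰ = 0.48:
  ψ = 0.4800: g = 0.16936, g' = -0.4946 → ψ = 0.8224
  ψ = 0.8224: g = 0.01970, g' = -0.4052 → ψ = 0.8711
  ψ = 0.8711: g = 0.00004, g' = -0.4038 → ψ = 0.8712
Converged at ψ = 0.8712.

ψ = 0.8712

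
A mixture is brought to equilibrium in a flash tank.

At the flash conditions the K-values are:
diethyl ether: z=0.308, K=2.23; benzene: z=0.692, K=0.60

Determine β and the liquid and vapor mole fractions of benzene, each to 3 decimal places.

β = 0.207, x_benzene = 0.755, y_benzene = 0.453

Rachford–Rice: g(β) = Σ zᵢ(Kᵢ−1)/(1+β(Kᵢ−1)) = 0.
g(0) = ΣzᵢKᵢ − 1 = 0.102 and g(1) = 1 − Σzᵢ/Kᵢ = -0.291, so a root lies in (0, 1).
Binary case is linear: z₁(K₁−1)(1+β(K₂−1)) + z₂(K₂−1)(1+β(K₁−1)) = 0
⇒ β = [z₁(K₁−1)+z₂(K₂−1)] / [−(K₁−1)(K₂−1)] = 0.1020/0.4920 = 0.207
Compositions from xᵢ = zᵢ/(1+β(Kᵢ−1)), yᵢ = Kᵢxᵢ:
  diethyl ether: x = 0.245, y = 0.547
  benzene: x = 0.755, y = 0.453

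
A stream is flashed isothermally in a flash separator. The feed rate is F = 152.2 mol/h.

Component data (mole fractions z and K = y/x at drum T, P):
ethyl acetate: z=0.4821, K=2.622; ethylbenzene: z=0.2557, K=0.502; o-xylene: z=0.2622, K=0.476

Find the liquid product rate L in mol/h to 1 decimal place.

Rachford–Rice: g(ψ) = Σ zᵢ(Kᵢ−1)/(1+ψ(Kᵢ−1)) = 0.
Check two-phase: ΣzᵢKᵢ = 1.5172 > 1 and Σzᵢ/Kᵢ = 1.2441 > 1, so g(0) = 0.5172 > 0 and g(1) = -0.2441 < 0.
Iterate (Newton) starting at ψ = 0.5:
  ψ = 0.5000: g = 0.07606, g' = -0.6313 → ψ = 0.6205
  ψ = 0.6205: g = 0.00187, g' = -0.6059 → ψ = 0.6236
Converged at ψ = 0.6236.
Then V = ψ·F = 0.6236·152.2 = 94.9 mol/h and L = F − V = 57.3 mol/h.

L = 57.3 mol/h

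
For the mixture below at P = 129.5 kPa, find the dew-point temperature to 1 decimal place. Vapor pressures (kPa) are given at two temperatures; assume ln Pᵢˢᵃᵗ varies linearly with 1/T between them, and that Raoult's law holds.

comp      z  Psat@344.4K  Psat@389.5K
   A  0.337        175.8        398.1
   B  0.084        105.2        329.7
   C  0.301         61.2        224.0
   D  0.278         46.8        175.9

T = 363.8 K

Dew-point temperature: Σzᵢ·P/Pᵢˢᵃᵗ(T) = 1. Interpolate ln Pᵢˢᵃᵗ = aᵢ + bᵢ/T.
  T = 344.4 K: ΣzᵢP/Pᵢˢᵃᵗ = 1.7578
  T = 389.5 K: ΣzᵢP/Pᵢˢᵃᵗ = 0.5213
  T = 366.9 K: ΣzᵢP/Pᵢˢᵃᵗ = 0.9194
  T = 355.6 K: ΣzᵢP/Pᵢˢᵃᵗ = 1.2587
  T = 361.2 K: ΣzᵢP/Pᵢˢᵃᵗ = 1.0743
  T = 364.0 K: ΣzᵢP/Pᵢˢᵃᵗ = 0.9945
Interpolating between 361.2 K and 364.0 K gives T ≈ 363.8 K.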